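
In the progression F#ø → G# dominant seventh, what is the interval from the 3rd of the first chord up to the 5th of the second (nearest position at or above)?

augmented 4th

F#ø has A as its 3rd, and G# dominant seventh has D# as its 5th.
4 letter names make it a fourth; at 6 semitones (a half step wider than perfect) the quality is augmented.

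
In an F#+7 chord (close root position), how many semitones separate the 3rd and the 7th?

6

The chord tones of F#7#5 (F# augmented seventh) are F#–A#–C##–E.
A# to E is a diminished fifth: 6 semitones.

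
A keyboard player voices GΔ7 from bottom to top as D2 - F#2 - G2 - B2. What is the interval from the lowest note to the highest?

The outer voices are D2 and B2.
Counting 6 letters and 9 half steps from D gives a major sixth.

major sixth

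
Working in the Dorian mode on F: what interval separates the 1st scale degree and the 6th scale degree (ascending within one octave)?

Spelling the Dorian mode on F: F G A♭ B♭ C D E♭.
That puts F below D.
F up to D spans 6 letter names and 9 semitones — a major sixth.

major sixth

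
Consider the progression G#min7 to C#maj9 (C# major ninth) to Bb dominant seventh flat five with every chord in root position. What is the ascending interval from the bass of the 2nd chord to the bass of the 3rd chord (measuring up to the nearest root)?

The roots are C# and Bb.
7 letter names make it a seventh; at 9 semitones (a whole step narrower than major) the quality is diminished.

diminished 7th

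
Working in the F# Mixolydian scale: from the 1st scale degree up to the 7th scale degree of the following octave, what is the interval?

Spelling the F# Mixolydian scale: F# G# A# B C# D# E.
1st scale degree = F#; scale degree 7 (up an octave) = E.
F# up to E is 22 semitones, a half step narrower than a major fourteenth, so the interval is minor.

minor 14th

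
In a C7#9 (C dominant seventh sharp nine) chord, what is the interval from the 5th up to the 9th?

augmented fifth

C7#9 (C dominant seventh sharp nine) is spelled C-E-G-B♭-D♯.
5th = G; 9th = D♯.
G up to D♯ is 8 semitones, a half step wider than a perfect fifth, so the interval is augmented.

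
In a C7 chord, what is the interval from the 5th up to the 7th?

Spelling the chord: C E G Bb.
So we need the interval from G up to Bb.
From G to Bb: 3 semitones over a third = minor.

minor third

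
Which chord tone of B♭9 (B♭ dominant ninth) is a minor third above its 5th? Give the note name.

Ab

Spelling the chord: B♭-D-F-A♭-C.
The 5th is F. A minor third above F is A♭.
A♭ is the chord's 7th.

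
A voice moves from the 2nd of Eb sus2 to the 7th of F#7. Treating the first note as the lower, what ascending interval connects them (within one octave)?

major 7th

The 2nd of Eb sus2 is F; the 7th of F#7 is E.
Counting 7 letters and 11 half steps from F gives a major seventh.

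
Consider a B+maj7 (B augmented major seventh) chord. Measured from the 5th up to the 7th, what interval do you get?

minor 3rd

Spelling the chord: B D# F## A#.
The 5th is F## and the 7th is A#.
From F## to A#: 3 semitones over a third = minor.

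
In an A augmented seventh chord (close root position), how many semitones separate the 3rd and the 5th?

The chord tones of A augmented seventh are A, C#, E#, G.
C# to E# is a major third: 4 semitones.

4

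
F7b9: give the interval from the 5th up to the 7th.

The chord tones of F7b9 (F dominant seventh flat nine) are F A C Eb Gb.
The 5th is C and the 7th is Eb.
C up to Eb is 3 semitones, a half step narrower than a major third, so the interval is minor.

m3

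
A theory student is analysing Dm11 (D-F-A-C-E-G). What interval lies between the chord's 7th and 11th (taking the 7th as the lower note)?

The 7th is C and the 11th is G.
C up to G spans 5 letter names and 7 semitones — a perfect fifth.

perfect 5th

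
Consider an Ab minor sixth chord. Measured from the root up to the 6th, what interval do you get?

major sixth

Abm6 (Ab minor sixth): Ab, Cb, Eb, F.
The root is Ab and the 6th is F.
Counting 6 letters and 9 half steps from Ab gives a major sixth.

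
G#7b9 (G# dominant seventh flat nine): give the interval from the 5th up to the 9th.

diminished 5th

G#7b9 (G# dominant seventh flat nine) is spelled G#-B#-D#-F#-A.
So we need the interval from D# up to A.
From D# to A: 6 semitones over a fifth = diminished.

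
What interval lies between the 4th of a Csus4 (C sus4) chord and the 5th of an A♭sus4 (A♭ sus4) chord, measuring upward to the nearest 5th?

The 4th of Csus4 (C sus4) is F; the 5th of A♭sus4 (A♭ sus4) is E♭.
F up to E♭ is 10 semitones, a half step narrower than a major seventh, so the interval is minor.

minor seventh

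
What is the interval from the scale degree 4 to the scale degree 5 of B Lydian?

The scale runs B C# D# E# F# G# A#.
The scale degree 4 is E# and the 5th scale degree is F#.
E# up to F# is 1 semitone, a half step narrower than a major second, so the interval is minor.

m2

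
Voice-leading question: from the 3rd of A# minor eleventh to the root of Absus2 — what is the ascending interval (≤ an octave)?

d6

The 3rd of A# minor eleventh is C#; the root of Absus2 is Ab.
C# up to Ab is 7 semitones, a whole step narrower than a major sixth, so the interval is diminished.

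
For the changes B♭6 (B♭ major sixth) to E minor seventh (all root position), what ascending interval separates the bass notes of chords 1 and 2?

The roots are B♭ and E.
From B♭ to E: 6 semitones over a fourth = augmented.

augmented 4th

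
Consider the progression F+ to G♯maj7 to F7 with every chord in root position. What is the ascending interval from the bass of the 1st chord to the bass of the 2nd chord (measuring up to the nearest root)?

The roots are F and G♯.
F up to G♯ is 3 semitones, a half step wider than a major second, so the interval is augmented.

augmented 2nd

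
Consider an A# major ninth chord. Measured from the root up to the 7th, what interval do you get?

major seventh

A#maj9 (A# major ninth) is spelled A#–C##–E#–G##–B#.
Root = A#; 7th = G##.
A# up to G## spans 7 letter names and 11 semitones — a major seventh.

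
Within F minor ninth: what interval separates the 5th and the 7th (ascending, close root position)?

Spelling the chord: F, A♭, C, E♭, G.
That puts C below E♭.
From C to E♭: 3 semitones over a third = minor.

m3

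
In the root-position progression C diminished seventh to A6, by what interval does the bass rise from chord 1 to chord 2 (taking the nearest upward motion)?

The roots are C and A.
Counting 6 letters and 9 half steps from C gives a major sixth.

major sixth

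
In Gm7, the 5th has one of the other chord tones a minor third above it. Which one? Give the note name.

G minor seventh: G-Bb-D-F.
The 5th is D. A minor third above D is F.
F is the chord's 7th.

F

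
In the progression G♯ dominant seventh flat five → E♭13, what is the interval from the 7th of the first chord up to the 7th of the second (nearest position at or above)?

The 7th of G♯ dominant seventh flat five is F♯; the 7th of E♭13 is D♭.
From F♯ to D♭: 7 semitones over a sixth = diminished.

diminished 6th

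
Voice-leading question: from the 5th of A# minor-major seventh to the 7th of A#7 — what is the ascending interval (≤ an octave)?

minor third

The 5th of A# minor-major seventh is E#; the 7th of A#7 is G#.
3 letter names make it a third; at 3 semitones (a half step narrower than major) the quality is minor.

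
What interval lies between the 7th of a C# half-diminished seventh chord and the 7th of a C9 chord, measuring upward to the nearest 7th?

diminished 8th

The 7th of C# half-diminished seventh is B; the 7th of C9 is Bb.
8 letter names make it an octave; at 11 semitones (a half step narrower than perfect) the quality is diminished.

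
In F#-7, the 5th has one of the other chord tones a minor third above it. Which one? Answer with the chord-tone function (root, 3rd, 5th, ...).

7th

The chord tones of F#min7 are F#-A-C#-E.
The 5th is C#. A minor third above C# is E.
E is the chord's 7th.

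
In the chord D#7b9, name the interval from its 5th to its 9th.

D#7b9: D#, F##, A#, C#, E.
That puts A# below E.
From A# to E: 6 semitones over a fifth = diminished.

diminished fifth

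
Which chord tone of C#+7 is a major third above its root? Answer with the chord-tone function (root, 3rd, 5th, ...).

Spelling the chord: C#, E#, G##, B.
The root is C#. A major third above C# is E#.
E# is the chord's 3rd.

3rd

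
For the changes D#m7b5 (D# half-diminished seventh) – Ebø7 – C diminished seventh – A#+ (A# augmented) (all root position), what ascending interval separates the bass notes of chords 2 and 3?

The roots are Eb and C.
Counting 6 letters and 9 half steps from Eb gives a major sixth.

major sixth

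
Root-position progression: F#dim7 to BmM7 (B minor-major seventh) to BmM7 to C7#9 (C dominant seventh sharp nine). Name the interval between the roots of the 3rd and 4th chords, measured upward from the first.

minor second

The roots are B and C.
B up to C is 1 semitone, a half step narrower than a major second, so the interval is minor.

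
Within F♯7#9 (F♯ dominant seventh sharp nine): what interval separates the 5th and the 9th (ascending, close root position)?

augmented 5th

Spelling the chord: F♯, A♯, C♯, E, G𝄪.
5th = C♯; 9th = G𝄪.
C♯ up to G𝄪 is 8 semitones, a half step wider than a perfect fifth, so the interval is augmented.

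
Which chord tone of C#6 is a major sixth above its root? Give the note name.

A#

C# major sixth: C#, E#, G#, A#.
The root is C#. A major sixth above C# is A#.
A# is the chord's 6th.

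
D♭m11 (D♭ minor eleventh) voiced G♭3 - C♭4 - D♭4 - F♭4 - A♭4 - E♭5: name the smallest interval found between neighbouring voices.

Adjacent intervals: G♭3→C♭4 = perfect fourth; C♭4→D♭4 = major second; D♭4→F♭4 = minor third; F♭4→A♭4 = major third; A♭4→E♭5 = perfect fifth.
The smallest is C♭4 to D♭4, a major second (2 semitones).

M2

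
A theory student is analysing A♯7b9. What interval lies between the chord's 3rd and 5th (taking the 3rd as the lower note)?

A♯7b9: A♯–C𝄪–E♯–G♯–B.
3rd = C𝄪; 5th = E♯.
3 letter names make it a third; at 3 semitones (a half step narrower than major) the quality is minor.

minor 3rd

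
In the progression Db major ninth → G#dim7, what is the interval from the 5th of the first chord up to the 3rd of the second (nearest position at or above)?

Db major ninth has Ab as its 5th, and G#dim7 has B as its 3rd.
From Ab to B: 3 semitones over a second = augmented.

augmented 2nd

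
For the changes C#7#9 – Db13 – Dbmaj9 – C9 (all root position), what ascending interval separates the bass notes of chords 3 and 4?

The roots are Db and C.
Db up to C spans 7 letter names and 11 semitones — a major seventh.

major seventh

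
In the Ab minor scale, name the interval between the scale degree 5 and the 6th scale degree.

m2

The scale runs Ab Bb Cb Db Eb Fb Gb.
So we need the interval from Eb up to Fb.
From Eb to Fb: 1 semitone over a second = minor.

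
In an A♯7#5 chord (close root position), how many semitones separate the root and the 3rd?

4

The chord tones of A♯+7 (A♯ augmented seventh) are A♯-C𝄪-E𝄪-G♯.
A♯ to C𝄪 is a major third: 4 semitones.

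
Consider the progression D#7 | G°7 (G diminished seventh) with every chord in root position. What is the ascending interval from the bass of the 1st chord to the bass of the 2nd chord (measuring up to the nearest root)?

The roots are D# and G.
4 letter names make it a fourth; at 4 semitones (a half step narrower than perfect) the quality is diminished.

diminished fourth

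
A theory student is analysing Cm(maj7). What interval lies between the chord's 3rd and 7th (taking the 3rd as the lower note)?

Cm(maj7) (C minor-major seventh): C-Eb-G-B.
So we need the interval from Eb up to B.
From Eb to B: 8 semitones over a fifth = augmented.

augmented 5th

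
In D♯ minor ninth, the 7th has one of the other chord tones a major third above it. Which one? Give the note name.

E#

D♯m9 is spelled D♯, F♯, A♯, C♯, E♯.
The 7th is C♯. A major third above C♯ is E♯.
E♯ is the chord's 9th.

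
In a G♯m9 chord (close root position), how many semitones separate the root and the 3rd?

G♯ minor ninth: G♯, B, D♯, F♯, A♯.
G♯ to B is a minor third: 3 semitones.

3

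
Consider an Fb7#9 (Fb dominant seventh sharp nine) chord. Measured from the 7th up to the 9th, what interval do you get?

Fb7#9: Fb-Ab-Cb-Ebb-G.
That puts Ebb below G.
From Ebb to G: 5 semitones over a third = augmented.

augmented third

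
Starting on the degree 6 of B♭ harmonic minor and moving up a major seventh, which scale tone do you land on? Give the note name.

F

The scale is B♭ C D♭ E♭ F G♭ A.
The degree 6 is G♭; a major seventh above that is F — scale degree 5.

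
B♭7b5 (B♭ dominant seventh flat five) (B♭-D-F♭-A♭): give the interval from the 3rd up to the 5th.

That puts D below F♭.
From D to F♭: 2 semitones over a third = diminished.

diminished third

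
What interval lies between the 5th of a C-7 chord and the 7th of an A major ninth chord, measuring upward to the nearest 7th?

C-7 has G as its 5th, and A major ninth has G# as its 7th.
G up to G# is 1 semitone, a half step wider than a perfect unison, so the interval is augmented.

augmented unison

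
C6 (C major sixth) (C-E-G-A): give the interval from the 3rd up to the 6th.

perfect 4th

So we need the interval from E up to A.
From E to A is 5 semitones, exactly the perfect fourth.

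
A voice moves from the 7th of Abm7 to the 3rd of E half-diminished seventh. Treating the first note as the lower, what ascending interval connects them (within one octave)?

The 7th of Abm7 is Gb; the 3rd of E half-diminished seventh is G.
From Gb to G: 1 semitone over a unison = augmented.

augmented unison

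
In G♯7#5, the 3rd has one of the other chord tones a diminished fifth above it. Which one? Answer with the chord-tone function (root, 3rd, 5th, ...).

G♯ augmented seventh: G♯-B♯-D𝄪-F♯.
The 3rd is B♯. A diminished fifth above B♯ is F♯.
F♯ is the chord's 7th.

7th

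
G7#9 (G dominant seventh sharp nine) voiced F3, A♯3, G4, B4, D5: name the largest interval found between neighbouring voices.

Adjacent intervals: F3→A♯3 = augmented third; A♯3→G4 = diminished seventh; G4→B4 = major third; B4→D5 = minor third.
The largest is A♯3 to G4, a diminished seventh (9 semitones).

diminished seventh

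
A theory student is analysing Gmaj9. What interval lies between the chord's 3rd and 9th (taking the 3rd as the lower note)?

G major ninth: G-B-D-F♯-A.
The 3rd is B and the 9th is A.
From B to A: 10 semitones over a seventh = minor.

minor seventh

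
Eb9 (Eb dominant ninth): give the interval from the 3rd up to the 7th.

diminished fifth

Eb9 (Eb dominant ninth) is spelled Eb–G–Bb–Db–F.
The 3rd is G and the 7th is Db.
From G to Db: 6 semitones over a fifth = diminished.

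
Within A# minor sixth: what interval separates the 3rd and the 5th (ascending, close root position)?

A# minor sixth: A#, C#, E#, F##.
The 3rd is C# and the 5th is E#.
Counting 3 letters and 4 half steps from C# gives a major third.

M3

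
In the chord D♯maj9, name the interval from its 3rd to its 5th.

The chord tones of D♯maj9 are D♯, F𝄪, A♯, C𝄪, E♯.
So we need the interval from F𝄪 up to A♯.
3 letter names make it a third; at 3 semitones (a half step narrower than major) the quality is minor.

minor third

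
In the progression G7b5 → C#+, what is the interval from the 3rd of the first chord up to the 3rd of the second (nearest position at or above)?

The 3rd of G7b5 is B; the 3rd of C#+ is E#.
From B to E#: 6 semitones over a fourth = augmented.

augmented fourth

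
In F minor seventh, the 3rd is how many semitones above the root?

Spelling the chord: F–Ab–C–Eb.
F to Ab is a minor third: 3 semitones.

3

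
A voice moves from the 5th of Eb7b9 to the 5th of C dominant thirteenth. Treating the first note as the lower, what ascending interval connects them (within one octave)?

The 5th of Eb7b9 is Bb; the 5th of C dominant thirteenth is G.
Counting 6 letters and 9 half steps from Bb gives a major sixth.

major sixth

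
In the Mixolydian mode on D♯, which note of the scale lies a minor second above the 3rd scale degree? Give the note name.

G#

The scale is D♯ E♯ F𝄪 G♯ A♯ B♯ C♯.
The 3rd scale degree is F𝄪; a minor second above that is G♯ — scale degree 4.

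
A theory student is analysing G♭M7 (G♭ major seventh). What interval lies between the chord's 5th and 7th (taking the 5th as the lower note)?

The chord tones of G♭ major seventh are G♭-B♭-D♭-F.
That puts D♭ below F.
From D♭ to F is 4 semitones, exactly the major third.

major 3rd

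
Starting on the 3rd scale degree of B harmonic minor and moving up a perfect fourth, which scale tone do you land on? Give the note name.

The scale is B C♯ D E F♯ G A♯.
The 3rd scale degree is D; a perfect fourth above that is G — scale degree 6.

G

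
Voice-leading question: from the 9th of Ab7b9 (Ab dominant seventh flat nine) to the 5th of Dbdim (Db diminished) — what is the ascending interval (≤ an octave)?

The 9th of Ab7b9 (Ab dominant seventh flat nine) is Bbb; the 5th of Dbdim (Db diminished) is Abb.
From Bbb to Abb: 10 semitones over a seventh = minor.

m7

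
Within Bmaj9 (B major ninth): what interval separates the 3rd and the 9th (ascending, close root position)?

The chord tones of Bmaj9 (B major ninth) are B D♯ F♯ A♯ C♯.
That puts D♯ below C♯.
D♯ up to C♯ is 10 semitones, a half step narrower than a major seventh, so the interval is minor.

minor 7th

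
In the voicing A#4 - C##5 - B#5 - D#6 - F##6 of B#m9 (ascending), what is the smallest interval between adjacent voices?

Adjacent intervals: A#4→C##5 = major third; C##5→B#5 = minor seventh; B#5→D#6 = minor third; D#6→F##6 = major third.
The smallest is B#5 to D#6, a minor third (3 semitones).

minor third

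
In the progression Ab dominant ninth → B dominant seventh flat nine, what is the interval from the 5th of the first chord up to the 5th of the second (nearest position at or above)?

Ab dominant ninth has Eb as its 5th, and B dominant seventh flat nine has F# as its 5th.
From Eb to F#: 3 semitones over a second = augmented.

augmented 2nd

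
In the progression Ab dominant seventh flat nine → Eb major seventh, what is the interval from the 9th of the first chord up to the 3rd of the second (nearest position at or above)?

augmented 6th

Ab dominant seventh flat nine has Bbb as its 9th, and Eb major seventh has G as its 3rd.
From Bbb to G: 10 semitones over a sixth = augmented.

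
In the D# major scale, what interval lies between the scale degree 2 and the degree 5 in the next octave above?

Spelling the D# major scale: D# E# F## G# A# B# C##.
The scale degree 2 is E# and the degree 5 (up an octave) is A#.
From E# to A# is 17 semitones, exactly the perfect eleventh.

perfect eleventh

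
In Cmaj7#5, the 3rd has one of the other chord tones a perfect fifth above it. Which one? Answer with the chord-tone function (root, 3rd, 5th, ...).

Spelling the chord: C, E, G#, B.
The 3rd is E. A perfect fifth above E is B.
B is the chord's 7th.

7th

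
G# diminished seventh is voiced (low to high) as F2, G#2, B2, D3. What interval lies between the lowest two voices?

Those voices are F2 and G#2.
F up to G# is 3 semitones, a half step wider than a major second, so the interval is augmented.

augmented 2nd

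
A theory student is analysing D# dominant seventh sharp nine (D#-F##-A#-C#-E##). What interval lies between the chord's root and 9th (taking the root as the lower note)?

augmented 9th

The root is D# and the 9th is E##.
D# up to E## is 15 semitones, a half step wider than a major ninth, so the interval is augmented.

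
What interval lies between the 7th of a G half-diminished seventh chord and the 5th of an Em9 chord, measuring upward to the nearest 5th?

augmented fourth

The 7th of G half-diminished seventh is F; the 5th of Em9 is B.
From F to B: 6 semitones over a fourth = augmented.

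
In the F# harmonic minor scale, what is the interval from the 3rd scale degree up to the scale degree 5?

The scale runs F# G# A B C# D E#.
That puts A below C#.
A up to C# spans 3 letter names and 4 semitones — a major third.

major third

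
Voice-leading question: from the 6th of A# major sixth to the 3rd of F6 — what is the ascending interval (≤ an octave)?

d3

The 6th of A# major sixth is F##; the 3rd of F6 is A.
3 letter names make it a third; at 2 semitones (a whole step narrower than major) the quality is diminished.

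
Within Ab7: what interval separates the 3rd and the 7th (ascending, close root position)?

Ab7: Ab C Eb Gb.
3rd = C; 7th = Gb.
5 letter names make it a fifth; at 6 semitones (a half step narrower than perfect) the quality is diminished.
This 3–7 tritone is the characteristic tension at the heart of the dominant sound.

diminished fifth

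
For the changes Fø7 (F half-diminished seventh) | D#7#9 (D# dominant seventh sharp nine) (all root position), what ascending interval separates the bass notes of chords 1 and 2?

augmented sixth

The roots are F and D#.
6 letter names make it a sixth; at 10 semitones (a half step wider than major) the quality is augmented.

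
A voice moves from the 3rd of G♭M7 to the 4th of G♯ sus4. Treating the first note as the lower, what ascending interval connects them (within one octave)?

augmented second

The 3rd of G♭M7 is B♭; the 4th of G♯ sus4 is C♯.
B♭ up to C♯ is 3 semitones, a half step wider than a major second, so the interval is augmented.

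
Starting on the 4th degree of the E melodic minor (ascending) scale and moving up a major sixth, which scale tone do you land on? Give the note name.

The scale is E F# G A B C# D#.
The 4th degree is A; a major sixth above that is F# — scale degree 2.

F#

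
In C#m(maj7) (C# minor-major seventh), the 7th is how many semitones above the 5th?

The chord tones of C#mM7 are C# E G# B#.
G# to B# is a major third: 4 semitones.

4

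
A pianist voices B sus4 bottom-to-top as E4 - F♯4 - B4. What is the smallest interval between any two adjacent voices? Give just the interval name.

major second

Adjacent intervals: E4→F♯4 = major second; F♯4→B4 = perfect fourth.
The smallest is E4 to F♯4, a major second (2 semitones).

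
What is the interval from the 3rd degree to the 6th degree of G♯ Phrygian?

perfect fourth

Spelling G♯ Phrygian: G♯ A B C♯ D♯ E F♯.
3rd degree = B; degree 6 = E.
Counting 4 letters and 5 half steps from B gives a perfect fourth.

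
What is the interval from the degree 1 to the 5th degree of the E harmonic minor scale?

The scale runs E F♯ G A B C D♯.
Degree 1 = E; scale degree 5 = B.
From E to B is 7 semitones, exactly the perfect fifth.

perfect fifth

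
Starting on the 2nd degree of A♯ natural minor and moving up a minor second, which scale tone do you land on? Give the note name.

C#

The scale is A♯ B♯ C♯ D♯ E♯ F♯ G♯.
The 2nd degree is B♯; a minor second above that is C♯ — scale degree 3.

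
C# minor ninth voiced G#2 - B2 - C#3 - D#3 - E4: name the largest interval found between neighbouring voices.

Adjacent intervals: G#2→B2 = minor third; B2→C#3 = major second; C#3→D#3 = major second; D#3→E4 = minor ninth.
The largest is D#3 to E4, a minor ninth (13 semitones).

minor 9th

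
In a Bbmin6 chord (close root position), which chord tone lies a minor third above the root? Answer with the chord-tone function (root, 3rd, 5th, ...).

3rd

Spelling the chord: Bb-Db-F-G.
The root is Bb. A minor third above Bb is Db.
Db is the chord's 3rd.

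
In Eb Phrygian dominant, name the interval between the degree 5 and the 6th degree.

The scale runs Eb Fb G Ab Bb Cb Db.
That puts Bb below Cb.
From Bb to Cb: 1 semitone over a second = minor.

minor second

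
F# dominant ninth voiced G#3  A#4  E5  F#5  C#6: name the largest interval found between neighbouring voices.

major 9th

Adjacent intervals: G#3→A#4 = major ninth; A#4→E5 = diminished fifth; E5→F#5 = major second; F#5→C#6 = perfect fifth.
The largest is G#3 to A#4, a major ninth (14 semitones).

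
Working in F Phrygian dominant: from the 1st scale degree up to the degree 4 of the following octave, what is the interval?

F phrygian dominant: F G♭ A B♭ C D♭ E♭.
That puts F below B♭.
F up to B♭ spans 11 letter names and 17 semitones — a perfect eleventh.

perfect 11th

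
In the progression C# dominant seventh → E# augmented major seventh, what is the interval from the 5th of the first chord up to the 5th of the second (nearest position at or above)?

augmented third

The 5th of C# dominant seventh is G#; the 5th of E# augmented major seventh is B##.
From G# to B##: 5 semitones over a third = augmented.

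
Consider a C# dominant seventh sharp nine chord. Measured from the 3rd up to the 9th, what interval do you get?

major seventh

C# dominant seventh sharp nine: C#-E#-G#-B-D##.
3rd = E#; 9th = D##.
From E# to D## is 11 semitones, exactly the major seventh.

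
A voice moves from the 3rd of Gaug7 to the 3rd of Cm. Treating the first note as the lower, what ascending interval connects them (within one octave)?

Gaug7 has B as its 3rd, and Cm has Eb as its 3rd.
B up to Eb is 4 semitones, a half step narrower than a perfect fourth, so the interval is diminished.

diminished fourth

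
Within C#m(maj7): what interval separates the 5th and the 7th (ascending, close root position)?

C# minor-major seventh: C# E G# B#.
So we need the interval from G# up to B#.
G# up to B# spans 3 letter names and 4 semitones — a major third.

major third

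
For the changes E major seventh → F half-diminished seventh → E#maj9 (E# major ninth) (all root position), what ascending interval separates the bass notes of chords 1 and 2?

minor second

The roots are E and F.
From E to F: 1 semitone over a second = minor.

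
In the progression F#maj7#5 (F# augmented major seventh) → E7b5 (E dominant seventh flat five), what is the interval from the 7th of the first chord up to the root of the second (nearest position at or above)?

d8

F#maj7#5 (F# augmented major seventh) has E# as its 7th, and E7b5 (E dominant seventh flat five) has E as its root.
8 letter names make it an octave; at 11 semitones (a half step narrower than perfect) the quality is diminished.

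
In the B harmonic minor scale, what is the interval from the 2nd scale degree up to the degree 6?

diminished fifth

The scale runs B C♯ D E F♯ G A♯.
2nd scale degree = C♯; 6th degree = G.
C♯ up to G is 6 semitones, a half step narrower than a perfect fifth, so the interval is diminished.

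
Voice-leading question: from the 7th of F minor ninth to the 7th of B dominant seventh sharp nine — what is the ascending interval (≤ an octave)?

The 7th of F minor ninth is Eb; the 7th of B dominant seventh sharp nine is A.
4 letter names make it a fourth; at 6 semitones (a half step wider than perfect) the quality is augmented.

augmented fourth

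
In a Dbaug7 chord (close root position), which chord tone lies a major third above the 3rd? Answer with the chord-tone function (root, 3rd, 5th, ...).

5th

The chord tones of Db augmented seventh are Db, F, A, Cb.
The 3rd is F. A major third above F is A.
A is the chord's 5th.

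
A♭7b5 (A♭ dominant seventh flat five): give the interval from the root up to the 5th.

Spelling the chord: A♭–C–E𝄫–G♭.
That puts A♭ below E𝄫.
From A♭ to E𝄫: 6 semitones over a fifth = diminished.

diminished fifth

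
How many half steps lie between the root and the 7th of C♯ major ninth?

11

The chord tones of C♯maj9 are C♯-E♯-G♯-B♯-D♯.
C♯ to B♯ is a major seventh: 11 semitones.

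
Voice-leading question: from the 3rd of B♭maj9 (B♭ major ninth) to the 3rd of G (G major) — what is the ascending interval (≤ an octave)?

major sixth

The 3rd of B♭maj9 (B♭ major ninth) is D; the 3rd of G (G major) is B.
Counting 6 letters and 9 half steps from D gives a major sixth.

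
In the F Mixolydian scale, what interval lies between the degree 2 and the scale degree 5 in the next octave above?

P11

F mixolydian: F G A Bb C D Eb.
The degree 2 is G and the 5th degree (up an octave) is C.
From G to C is 17 semitones, exactly the perfect eleventh.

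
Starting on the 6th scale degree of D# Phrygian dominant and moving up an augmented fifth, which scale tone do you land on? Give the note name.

F##

The scale is D# E F## G# A# B C#.
The 6th scale degree is B; an augmented fifth above that is F## — scale degree 3.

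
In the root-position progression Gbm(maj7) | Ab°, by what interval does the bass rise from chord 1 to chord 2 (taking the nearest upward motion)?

The roots are Gb and Ab.
From Gb to Ab is 2 semitones, exactly the major second.

M2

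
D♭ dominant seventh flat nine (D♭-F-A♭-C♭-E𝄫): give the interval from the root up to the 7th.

minor 7th

That puts D♭ below C♭.
D♭ up to C♭ is 10 semitones, a half step narrower than a major seventh, so the interval is minor.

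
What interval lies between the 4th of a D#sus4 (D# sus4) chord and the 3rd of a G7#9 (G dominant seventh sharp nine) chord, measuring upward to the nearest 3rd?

minor third

The 4th of D#sus4 (D# sus4) is G#; the 3rd of G7#9 (G dominant seventh sharp nine) is B.
3 letter names make it a third; at 3 semitones (a half step narrower than major) the quality is minor.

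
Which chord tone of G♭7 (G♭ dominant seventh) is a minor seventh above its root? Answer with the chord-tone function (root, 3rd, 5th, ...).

The chord tones of G♭7 are G♭, B♭, D♭, F♭.
The root is G♭. A minor seventh above G♭ is F♭.
F♭ is the chord's 7th.

7th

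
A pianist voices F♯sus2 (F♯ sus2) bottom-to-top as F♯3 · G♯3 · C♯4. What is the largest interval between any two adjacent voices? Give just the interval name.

Adjacent intervals: F♯3→G♯3 = major second; G♯3→C♯4 = perfect fourth.
The largest is G♯3 to C♯4, a perfect fourth (5 semitones).

P4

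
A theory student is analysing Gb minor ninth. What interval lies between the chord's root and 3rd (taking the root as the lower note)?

minor third

Spelling the chord: Gb–Bbb–Db–Fb–Ab.
Root = Gb; 3rd = Bbb.
Gb up to Bbb is 3 semitones, a half step narrower than a major third, so the interval is minor.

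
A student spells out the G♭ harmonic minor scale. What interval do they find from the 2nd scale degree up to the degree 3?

minor second

The scale runs G♭ A♭ B𝄫 C♭ D♭ E𝄫 F.
That puts A♭ below B𝄫.
2 letter names make it a second; at 1 semitone (a half step narrower than major) the quality is minor.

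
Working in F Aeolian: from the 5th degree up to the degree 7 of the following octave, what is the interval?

minor 10th

Spelling F Aeolian: F G A♭ B♭ C D♭ E♭.
5th degree = C; degree 7 (up an octave) = E♭.
From C to E♭: 15 semitones over a tenth = minor.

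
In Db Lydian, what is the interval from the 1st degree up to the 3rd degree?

major third

The scale runs Db Eb F G Ab Bb C.
That puts Db below F.
Db up to F spans 3 letter names and 4 semitones — a major third.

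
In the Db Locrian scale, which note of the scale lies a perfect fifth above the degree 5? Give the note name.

Ebb

The scale is Db Ebb Fb Gb Abb Bbb Cb.
The degree 5 is Abb; a perfect fifth above that is Ebb — scale degree 2.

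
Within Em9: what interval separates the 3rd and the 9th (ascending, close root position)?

Em9 is spelled E–G–B–D–F#.
That puts G below F#.
From G to F# is 11 semitones, exactly the major seventh.

M7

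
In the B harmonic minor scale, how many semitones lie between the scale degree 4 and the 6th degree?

3

The scale is B C# D E F# G A#.
E up to G is a minor third — 3 semitones.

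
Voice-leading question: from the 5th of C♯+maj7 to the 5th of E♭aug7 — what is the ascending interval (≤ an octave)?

C♯+maj7 has G𝄪 as its 5th, and E♭aug7 has B as its 5th.
G𝄪 up to B is 2 semitones, a whole step narrower than a major third, so the interval is diminished.

diminished 3rd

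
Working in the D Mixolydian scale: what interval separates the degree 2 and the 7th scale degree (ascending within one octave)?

minor sixth

The scale runs D E F♯ G A B C.
The degree 2 is E and the 7th degree is C.
E up to C is 8 semitones, a half step narrower than a major sixth, so the interval is minor.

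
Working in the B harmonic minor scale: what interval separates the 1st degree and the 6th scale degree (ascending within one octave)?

minor sixth

B harmonic minor: B C# D E F# G A#.
So we need the interval from B up to G.
6 letter names make it a sixth; at 8 semitones (a half step narrower than major) the quality is minor.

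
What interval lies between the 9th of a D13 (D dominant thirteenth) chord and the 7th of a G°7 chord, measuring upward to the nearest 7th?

diminished 2nd

The 9th of D13 (D dominant thirteenth) is E; the 7th of G°7 is Fb.
E up to Fb is 0 semitones, a whole step narrower than a major second, so the interval is diminished.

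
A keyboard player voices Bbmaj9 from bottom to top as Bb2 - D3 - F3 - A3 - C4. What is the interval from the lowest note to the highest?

M9

The outer voices are Bb2 and C4.
Bb up to C spans 9 letter names and 14 semitones — a major ninth.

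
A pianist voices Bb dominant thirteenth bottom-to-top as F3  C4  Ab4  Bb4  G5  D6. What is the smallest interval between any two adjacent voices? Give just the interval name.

major second

Adjacent intervals: F3→C4 = perfect fifth; C4→Ab4 = minor sixth; Ab4→Bb4 = major second; Bb4→G5 = major sixth; G5→D6 = perfect fifth.
The smallest is Ab4 to Bb4, a major second (2 semitones).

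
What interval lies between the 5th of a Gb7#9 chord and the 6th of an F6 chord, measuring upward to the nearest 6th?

The 5th of Gb7#9 is Db; the 6th of F6 is D.
From Db to D: 1 semitone over a unison = augmented.

augmented 1st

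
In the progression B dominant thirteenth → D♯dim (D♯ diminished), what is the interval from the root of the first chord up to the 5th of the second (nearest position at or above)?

minor seventh

The root of B dominant thirteenth is B; the 5th of D♯dim (D♯ diminished) is A.
B up to A is 10 semitones, a half step narrower than a major seventh, so the interval is minor.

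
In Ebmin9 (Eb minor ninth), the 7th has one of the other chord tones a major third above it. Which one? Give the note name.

Spelling the chord: Eb Gb Bb Db F.
The 7th is Db. A major third above Db is F.
F is the chord's 9th.

F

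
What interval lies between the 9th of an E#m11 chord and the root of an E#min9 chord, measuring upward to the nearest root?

minor 7th

E#m11 has F## as its 9th, and E#min9 has E# as its root.
F## up to E# is 10 semitones, a half step narrower than a major seventh, so the interval is minor.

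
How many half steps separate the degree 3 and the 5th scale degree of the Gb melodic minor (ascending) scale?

The scale is Gb Ab Bbb Cb Db Eb F.
Bbb up to Db is a major third — 4 semitones.

4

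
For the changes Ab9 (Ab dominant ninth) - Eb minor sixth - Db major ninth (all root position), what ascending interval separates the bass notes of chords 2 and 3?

minor seventh

The roots are Eb and Db.
Eb up to Db is 10 semitones, a half step narrower than a major seventh, so the interval is minor.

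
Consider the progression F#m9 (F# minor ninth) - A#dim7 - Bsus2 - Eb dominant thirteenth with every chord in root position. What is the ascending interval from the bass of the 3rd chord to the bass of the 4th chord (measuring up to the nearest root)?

The roots are B and Eb.
4 letter names make it a fourth; at 4 semitones (a half step narrower than perfect) the quality is diminished.

diminished fourth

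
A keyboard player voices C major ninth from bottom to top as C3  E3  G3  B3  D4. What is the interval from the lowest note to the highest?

major ninth

The outer voices are C3 and D4.
Counting 9 letters and 14 half steps from C gives a major ninth.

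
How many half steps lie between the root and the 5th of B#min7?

B# minor seventh is spelled B#–D#–F##–A#.
B# to F## is a perfect fifth: 7 semitones.

7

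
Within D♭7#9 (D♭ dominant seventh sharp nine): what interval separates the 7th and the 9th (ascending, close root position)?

A3

The chord tones of D♭7#9 (D♭ dominant seventh sharp nine) are D♭-F-A♭-C♭-E.
So we need the interval from C♭ up to E.
3 letter names make it a third; at 5 semitones (a half step wider than major) the quality is augmented.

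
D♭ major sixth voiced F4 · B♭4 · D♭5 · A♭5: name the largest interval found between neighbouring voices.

Adjacent intervals: F4→B♭4 = perfect fourth; B♭4→D♭5 = minor third; D♭5→A♭5 = perfect fifth.
The largest is D♭5 to A♭5, a perfect fifth (7 semitones).

P5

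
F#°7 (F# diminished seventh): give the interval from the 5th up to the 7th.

F#dim7 (F# diminished seventh): F#-A-C-Eb.
The 5th is C and the 7th is Eb.
C up to Eb is 3 semitones, a half step narrower than a major third, so the interval is minor.

m3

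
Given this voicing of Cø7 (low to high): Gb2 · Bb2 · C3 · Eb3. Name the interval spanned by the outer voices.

The outer voices are Gb2 and Eb3.
Counting 6 letters and 9 half steps from Gb gives a major sixth.

M6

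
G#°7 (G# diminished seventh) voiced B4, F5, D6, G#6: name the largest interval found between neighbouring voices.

major sixth

Adjacent intervals: B4→F5 = diminished fifth; F5→D6 = major sixth; D6→G#6 = augmented fourth.
The largest is F5 to D6, a major sixth (9 semitones).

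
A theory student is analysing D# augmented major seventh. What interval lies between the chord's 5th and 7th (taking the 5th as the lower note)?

minor third

D#+maj7 (D# augmented major seventh): D#, F##, A##, C##.
That puts A## below C##.
3 letter names make it a third; at 3 semitones (a half step narrower than major) the quality is minor.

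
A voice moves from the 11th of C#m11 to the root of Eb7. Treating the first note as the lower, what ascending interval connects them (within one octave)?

C#m11 has F# as its 11th, and Eb7 has Eb as its root.
7 letter names make it a seventh; at 9 semitones (a whole step narrower than major) the quality is diminished.

diminished 7th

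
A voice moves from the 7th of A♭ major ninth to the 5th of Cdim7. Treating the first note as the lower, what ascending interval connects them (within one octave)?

diminished 8th

A♭ major ninth has G as its 7th, and Cdim7 has G♭ as its 5th.
G up to G♭ is 11 semitones, a half step narrower than a perfect octave, so the interval is diminished.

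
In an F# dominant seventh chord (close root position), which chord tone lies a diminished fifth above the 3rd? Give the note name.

E

F#7 is spelled F#, A#, C#, E.
The 3rd is A#. A diminished fifth above A# is E.
E is the chord's 7th.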